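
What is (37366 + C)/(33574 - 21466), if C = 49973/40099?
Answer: 499463069/161839564 ≈ 3.0862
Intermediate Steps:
C = 49973/40099 (C = 49973*(1/40099) = 49973/40099 ≈ 1.2462)
(37366 + C)/(33574 - 21466) = (37366 + 49973/40099)/(33574 - 21466) = (1498389207/40099)/12108 = (1498389207/40099)*(1/12108) = 499463069/161839564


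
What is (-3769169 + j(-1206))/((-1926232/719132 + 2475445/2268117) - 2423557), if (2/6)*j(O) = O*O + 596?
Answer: -243000484524017397/988251767326797178 ≈ -0.24589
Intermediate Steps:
j(O) = 1788 + 3*O² (j(O) = 3*(O*O + 596) = 3*(O² + 596) = 3*(596 + O²) = 1788 + 3*O²)
(-3769169 + j(-1206))/((-1926232/719132 + 2475445/2268117) - 2423557) = (-3769169 + (1788 + 3*(-1206)²))/((-1926232/719132 + 2475445/2268117) - 2423557) = (-3769169 + (1788 + 3*1454436))/((-1926232*1/719132 + 2475445*(1/2268117)) - 2423557) = (-3769169 + (1788 + 4363308))/((-481558/179783 + 2475445/2268117) - 2423557) = (-3769169 + 4365096)/(-647186957851/407768878611 - 2423557) = 595927/(-988251767326797178/407768878611) = 595927*(-407768878611/988251767326797178) = -243000484524017397/988251767326797178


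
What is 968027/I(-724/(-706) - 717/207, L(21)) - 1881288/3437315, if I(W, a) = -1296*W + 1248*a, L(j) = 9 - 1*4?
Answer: 29824300524091/291155489520 ≈ 102.43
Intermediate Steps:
L(j) = 5 (L(j) = 9 - 4 = 5)
968027/I(-724/(-706) - 717/207, L(21)) - 1881288/3437315 = 968027/(-1296*(-724/(-706) - 717/207) + 1248*5) - 1881288/3437315 = 968027/(-1296*(-724*(-1/706) - 717*1/207) + 6240) - 1881288*1/3437315 = 968027/(-1296*(362/353 - 239/69) + 6240) - 2088/3815 = 968027/(-1296*(-59389/24357) + 6240) - 2088/3815 = 968027/(25656048/8119 + 6240) - 2088/3815 = 968027/(76318608/8119) - 2088/3815 = 968027*(8119/76318608) - 2088/3815 = 7859411213/76318608 - 2088/3815 = 29824300524091/291155489520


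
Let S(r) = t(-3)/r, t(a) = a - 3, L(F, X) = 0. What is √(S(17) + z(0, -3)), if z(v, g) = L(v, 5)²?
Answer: I*√102/17 ≈ 0.59409*I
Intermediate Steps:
t(a) = -3 + a
z(v, g) = 0 (z(v, g) = 0² = 0)
S(r) = -6/r (S(r) = (-3 - 3)/r = -6/r)
√(S(17) + z(0, -3)) = √(-6/17 + 0) = √(-6/17) = I*√102/17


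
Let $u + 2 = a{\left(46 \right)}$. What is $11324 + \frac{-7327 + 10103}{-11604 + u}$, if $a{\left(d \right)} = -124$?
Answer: $\frac{66413872}{5865} \approx 11324.0$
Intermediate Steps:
$u = -126$ ($u = -2 - 124 = -126$)
$11324 + \frac{-7327 + 10103}{-11604 + u} = 11324 + \frac{-7327 + 10103}{-11604 - 126} = 11324 + \frac{2776}{-11730} = 11324 + 2776 \left(- \frac{1}{11730}\right) = 11324 - \frac{1388}{5865} = \frac{66413872}{5865}$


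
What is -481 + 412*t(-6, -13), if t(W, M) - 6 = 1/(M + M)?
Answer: 25677/13 ≈ 1975.2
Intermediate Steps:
t(W, M) = 6 + 1/(2*M) (t(W, M) = 6 + 1/(M + M) = 6 + 1/(2*M))
-481 + 412*t(-6, -13) = -481 + 412*(6 + (½)/(-13)) = -481 + 412*(6 + (½)*(-1/13)) = -481 + 412*(6 - 1/26) = -481 + 412*(155/26) = -481 + 31930/13 = 25677/13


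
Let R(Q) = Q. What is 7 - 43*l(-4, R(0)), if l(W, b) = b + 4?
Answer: -165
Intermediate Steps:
l(W, b) = 4 + b
7 - 43*l(-4, R(0)) = 7 - 43*(4 + 0) = 7 - 43*4 = 7 - 172 = -165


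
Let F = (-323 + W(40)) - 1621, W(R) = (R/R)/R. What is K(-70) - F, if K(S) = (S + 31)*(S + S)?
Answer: 296159/40 ≈ 7404.0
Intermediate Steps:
W(R) = 1/R
K(S) = 2*S*(31 + S) (K(S) = (31 + S)*(2*S) = 2*S*(31 + S))
F = -77759/40 (F = (-323 + 1/40) - 1621 = -12919/40 - 1621 = -77759/40 ≈ -1944.0)
K(-70) - F = 2*(-70)*(31 - 70) - 1*(-77759/40) = 2*(-70)*(-39) + 77759/40 = 5460 + 77759/40 = 296159/40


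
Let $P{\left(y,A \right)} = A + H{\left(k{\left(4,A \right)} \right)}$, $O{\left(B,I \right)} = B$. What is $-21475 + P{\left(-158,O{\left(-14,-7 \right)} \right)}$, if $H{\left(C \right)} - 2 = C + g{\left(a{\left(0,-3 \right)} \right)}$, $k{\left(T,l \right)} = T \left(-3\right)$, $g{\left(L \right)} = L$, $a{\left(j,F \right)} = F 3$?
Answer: $-21508$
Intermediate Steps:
$a{\left(j,F \right)} = 3 F$
$k{\left(T,l \right)} = - 3 T$
$H{\left(C \right)} = -7 + C$ ($H{\left(C \right)} = 2 + \left(C + 3 \left(-3\right)\right) = 2 + \left(C - 9\right) = 2 + \left(-9 + C\right) = -7 + C$)
$P{\left(y,A \right)} = -19 + A$ ($P{\left(y,A \right)} = A - 19 = -19 + A$)
$-21475 + P{\left(-158,O{\left(-14,-7 \right)} \right)} = -21475 - 33 = -21508$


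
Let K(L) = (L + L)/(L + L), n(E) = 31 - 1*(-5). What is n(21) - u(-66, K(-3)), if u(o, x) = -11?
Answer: 47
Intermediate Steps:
n(E) = 36 (n(E) = 31 + 5 = 36)
K(L) = 1 (K(L) = (2*L)/((2*L)) = (2*L)*(1/(2*L)) = 1)
n(21) - u(-66, K(-3)) = 36 - 1*(-11) = 36 + 11 = 47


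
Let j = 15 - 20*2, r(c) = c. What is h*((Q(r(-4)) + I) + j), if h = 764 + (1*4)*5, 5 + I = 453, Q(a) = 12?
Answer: 341040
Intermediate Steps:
I = 448 (I = -5 + 453 = 448)
j = -25 (j = 15 - 2*20 = 15 - 40 = -25)
h = 784 (h = 764 + 4*5 = 764 + 20 = 784)
h*((Q(r(-4)) + I) + j) = 784*((12 + 448) - 25) = 784*(460 - 25) = 784*435 = 341040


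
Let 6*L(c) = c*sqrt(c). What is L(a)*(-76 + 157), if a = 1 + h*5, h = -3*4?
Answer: -1593*I*sqrt(59)/2 ≈ -6118.0*I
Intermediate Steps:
h = -12
a = -59 (a = 1 - 12*5 = 1 - 60 = -59)
L(c) = c**(3/2)/6 (L(c) = (c*sqrt(c))/6 = c**(3/2)/6)
L(a)*(-76 + 157) = ((-59)**(3/2)/6)*(-76 + 157) = ((-59*I*sqrt(59))/6)*81 = -59*I*sqrt(59)/6*81 = -1593*I*sqrt(59)/2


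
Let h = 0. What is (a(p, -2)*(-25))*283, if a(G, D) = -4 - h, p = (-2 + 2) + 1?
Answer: 28300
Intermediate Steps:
p = 1 (p = 0 + 1 = 1)
a(G, D) = -4 (a(G, D) = -4 - 1*0 = -4 + 0 = -4)
(a(p, -2)*(-25))*283 = -4*(-25)*283 = 100*283 = 28300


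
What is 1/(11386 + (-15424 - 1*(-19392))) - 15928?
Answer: -244558511/15354 ≈ -15928.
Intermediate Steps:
1/(11386 + (-15424 - 1*(-19392))) - 15928 = 1/(11386 + (-15424 + 19392)) - 15928 = 1/(11386 + 3968) - 15928 = 1/15354 - 15928 = -244558511/15354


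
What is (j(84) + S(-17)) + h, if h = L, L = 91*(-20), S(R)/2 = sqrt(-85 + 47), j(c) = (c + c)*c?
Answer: 12292 + 2*I*sqrt(38) ≈ 12292.0 + 12.329*I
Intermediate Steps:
j(c) = 2*c**2 (j(c) = (2*c)*c = 2*c**2)
S(R) = 2*I*sqrt(38) (S(R) = 2*sqrt(-85 + 47) = 2*sqrt(-38) = 2*(I*sqrt(38)) = 2*I*sqrt(38))
L = -1820
h = -1820
(j(84) + S(-17)) + h = (2*84**2 + 2*I*sqrt(38)) - 1820 = (2*7056 + 2*I*sqrt(38)) - 1820 = (14112 + 2*I*sqrt(38)) - 1820 = 12292 + 2*I*sqrt(38)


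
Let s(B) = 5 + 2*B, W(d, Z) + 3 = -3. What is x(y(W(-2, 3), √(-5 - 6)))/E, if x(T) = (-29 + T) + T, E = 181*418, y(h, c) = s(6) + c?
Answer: 5/75658 + I*√11/37829 ≈ 6.6087e-5 + 8.7674e-5*I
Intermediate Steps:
W(d, Z) = -6 (W(d, Z) = -3 - 3 = -6)
y(h, c) = 17 + c (y(h, c) = (5 + 2*6) + c = (5 + 12) + c = 17 + c)
E = 75658
x(T) = -29 + 2*T
x(y(W(-2, 3), √(-5 - 6)))/E = (-29 + 2*(17 + √(-5 - 6)))/75658 = (-29 + 2*(17 + √(-11)))*(1/75658) = (-29 + 2*(17 + I*√11))*(1/75658) = (-29 + (34 + 2*I*√11))*(1/75658) = (5 + 2*I*√11)*(1/75658) = 5/75658 + I*√11/37829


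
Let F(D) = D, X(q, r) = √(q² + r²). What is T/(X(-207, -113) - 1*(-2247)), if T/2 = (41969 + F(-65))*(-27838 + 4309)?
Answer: -4430900716704/4993391 + 1971918432*√55618/4993391 ≈ -7.9422e+5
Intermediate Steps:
T = -1971918432 (T = 2*((41969 - 65)*(-27838 + 4309)) = 2*(41904*(-23529)) = 2*(-985959216) = -1971918432)
T/(X(-207, -113) - 1*(-2247)) = -1971918432/(√((-207)² + (-113)²) - 1*(-2247)) = -1971918432/(√(42849 + 12769) + 2247) = -1971918432/(√55618 + 2247) = -1971918432/(2247 + √55618)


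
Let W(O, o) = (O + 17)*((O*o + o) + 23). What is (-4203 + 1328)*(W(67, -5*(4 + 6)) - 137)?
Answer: 815939375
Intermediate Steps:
W(O, o) = (17 + O)*(23 + o + O*o) (W(O, o) = (17 + O)*((o + O*o) + 23) = (17 + O)*(23 + o + O*o))
(-4203 + 1328)*(W(67, -5*(4 + 6)) - 137) = (-4203 + 1328)*((391 + 17*(-5*(4 + 6)) + 23*67 - 5*(4 + 6)*67² + 18*67*(-5*(4 + 6))) - 137) = -2875*((391 + 17*(-5*10) + 1541 - 5*10*4489 + 18*67*(-5*10)) - 137) = -2875*((391 + 17*(-50) + 1541 - 50*4489 + 18*67*(-50)) - 137) = -2875*((391 - 850 + 1541 - 224450 - 60300) - 137) = -2875*(-283668 - 137) = -2875*(-283805) = 815939375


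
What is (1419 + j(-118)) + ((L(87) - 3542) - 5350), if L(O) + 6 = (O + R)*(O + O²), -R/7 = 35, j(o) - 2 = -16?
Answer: -1217141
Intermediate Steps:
j(o) = -14 (j(o) = 2 - 16 = -14)
R = -245 (R = -7*35 = -245)
L(O) = -6 + (-245 + O)*(O + O²) (L(O) = -6 + (O - 245)*(O + O²) = -6 + (-245 + O)*(O + O²))
(1419 + j(-118)) + ((L(87) - 3542) - 5350) = (1419 - 14) + (((-6 + 87³ - 245*87 - 244*87²) - 3542) - 5350) = 1405 + (((-6 + 658503 - 21315 - 244*7569) - 3542) - 5350) = 1405 + (((-6 + 658503 - 21315 - 1846836) - 3542) - 5350) = 1405 + ((-1209654 - 3542) - 5350) = 1405 + (-1213196 - 5350) = 1405 - 1218546 = -1217141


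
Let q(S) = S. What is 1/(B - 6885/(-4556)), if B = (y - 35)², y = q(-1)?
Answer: 268/347733 ≈ 0.00077071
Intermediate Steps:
y = -1
B = 1296 (B = (-1 - 35)² = (-36)² = 1296)
1/(B - 6885/(-4556)) = 1/(1296 - 6885/(-4556)) = 1/(1296 - 6885*(-1/4556)) = 1/(1296 + 405/268) = 1/(347733/268) = 268/347733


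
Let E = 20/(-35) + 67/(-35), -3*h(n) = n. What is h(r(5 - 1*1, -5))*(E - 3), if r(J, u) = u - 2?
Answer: -64/5 ≈ -12.800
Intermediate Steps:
r(J, u) = -2 + u
h(n) = -n/3
E = -87/35 (E = 20*(-1/35) + 67*(-1/35) = -4/7 - 67/35 = -87/35 ≈ -2.4857)
h(r(5 - 1*1, -5))*(E - 3) = (-(-2 - 5)/3)*(-87/35 - 3) = -1/3*(-7)*(-192/35) = (7/3)*(-192/35) = -64/5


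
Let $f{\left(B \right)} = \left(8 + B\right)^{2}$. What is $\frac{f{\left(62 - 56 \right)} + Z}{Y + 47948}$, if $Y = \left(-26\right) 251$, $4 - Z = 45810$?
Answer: $- \frac{22805}{20711} \approx -1.1011$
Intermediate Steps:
$Z = -45806$ ($Z = 4 - 45810 = -45806$)
$Y = -6526$
$\frac{f{\left(62 - 56 \right)} + Z}{Y + 47948} = \frac{\left(8 + \left(62 - 56\right)\right)^{2} - 45806}{-6526 + 47948} = \frac{\left(8 + \left(62 - 56\right)\right)^{2} - 45806}{41422} = \left(\left(8 + 6\right)^{2} - 45806\right) \frac{1}{41422} = \left(14^{2} - 45806\right) \frac{1}{41422} = \left(196 - 45806\right) \frac{1}{41422} = \left(-45610\right) \frac{1}{41422} = - \frac{22805}{20711}$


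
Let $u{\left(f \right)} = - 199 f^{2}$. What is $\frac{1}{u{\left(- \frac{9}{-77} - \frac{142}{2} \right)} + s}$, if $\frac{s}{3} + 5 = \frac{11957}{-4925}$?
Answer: $- \frac{29200325}{29196853636334} \approx -1.0001 \cdot 10^{-6}$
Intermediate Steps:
$s = - \frac{109746}{4925}$ ($s = -15 + 3 \frac{11957}{-4925} = -15 + 3 \cdot 11957 \left(- \frac{1}{4925}\right) = -15 + 3 \left(- \frac{11957}{4925}\right) = -15 - \frac{35871}{4925} = - \frac{109746}{4925} \approx -22.283$)
$\frac{1}{u{\left(- \frac{9}{-77} - \frac{142}{2} \right)} + s} = \frac{1}{- 199 \left(- \frac{9}{-77} - \frac{142}{2}\right)^{2} - \frac{109746}{4925}} = \frac{1}{- 199 \left(\left(-9\right) \left(- \frac{1}{77}\right) - 71\right)^{2} - \frac{109746}{4925}} = \frac{1}{- 199 \left(\frac{9}{77} - 71\right)^{2} - \frac{109746}{4925}} = \frac{1}{- 199 \left(- \frac{5458}{77}\right)^{2} - \frac{109746}{4925}} = \frac{1}{\left(-199\right) \frac{29789764}{5929} - \frac{109746}{4925}} = \frac{1}{- \frac{5928163036}{5929} - \frac{109746}{4925}} = \frac{1}{- \frac{29196853636334}{29200325}} = - \frac{29200325}{29196853636334}$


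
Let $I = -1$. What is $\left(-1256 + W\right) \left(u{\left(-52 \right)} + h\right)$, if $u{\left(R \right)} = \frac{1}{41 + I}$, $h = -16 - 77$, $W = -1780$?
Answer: $\frac{2822721}{10} \approx 2.8227 \cdot 10^{5}$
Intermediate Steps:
$h = -93$ ($h = -16 - 77 = -93$)
$u{\left(R \right)} = \frac{1}{40}$ ($u{\left(R \right)} = \frac{1}{41 - 1} = \frac{1}{40}$)
$\left(-1256 + W\right) \left(u{\left(-52 \right)} + h\right) = \left(-1256 - 1780\right) \left(\frac{1}{40} - 93\right) = \left(-3036\right) \left(- \frac{3719}{40}\right) = \frac{2822721}{10}$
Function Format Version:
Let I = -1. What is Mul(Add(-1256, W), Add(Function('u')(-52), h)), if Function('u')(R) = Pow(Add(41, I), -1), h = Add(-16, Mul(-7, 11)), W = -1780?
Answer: Rational(2822721, 10) ≈ 2.8227e+5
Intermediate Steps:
h = -93 (h = Add(-16, -77) = -93)
Function('u')(R) = Rational(1, 40) (Function('u')(R) = Pow(Add(41, -1), -1) = Pow(40, -1) = Rational(1, 40))
Mul(Add(-1256, W), Add(Function('u')(-52), h)) = Mul(Add(-1256, -1780), Add(Rational(1, 40), -93)) = Mul(-3036, Rational(-3719, 40)) = Rational(2822721, 10)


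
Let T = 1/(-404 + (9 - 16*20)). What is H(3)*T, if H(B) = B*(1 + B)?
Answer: -12/715 ≈ -0.016783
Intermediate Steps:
T = -1/715 (T = 1/(-404 + (9 - 320)) = 1/(-404 - 311) = 1/(-715) = -1/715 ≈ -0.0013986)
H(3)*T = (3*(1 + 3))*(-1/715) = (3*4)*(-1/715) = 12*(-1/715) = -12/715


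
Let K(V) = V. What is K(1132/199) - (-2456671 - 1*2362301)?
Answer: 958976560/199 ≈ 4.8190e+6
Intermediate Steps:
K(1132/199) - (-2456671 - 1*2362301) = 1132/199 - (-2456671 - 1*2362301) = 1132*(1/199) - (-2456671 - 2362301) = 1132/199 - 1*(-4818972) = 1132/199 + 4818972 = 958976560/199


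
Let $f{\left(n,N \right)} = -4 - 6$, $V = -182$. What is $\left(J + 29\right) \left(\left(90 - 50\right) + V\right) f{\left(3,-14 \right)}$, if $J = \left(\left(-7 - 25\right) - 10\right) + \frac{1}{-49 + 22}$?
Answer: $- \frac{499840}{27} \approx -18513.0$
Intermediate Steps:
$f{\left(n,N \right)} = -10$
$J = - \frac{1135}{27}$ ($J = \left(-32 - 10\right) + \frac{1}{-27} = -42 - \frac{1}{27} = - \frac{1135}{27} \approx -42.037$)
$\left(J + 29\right) \left(\left(90 - 50\right) + V\right) f{\left(3,-14 \right)} = \left(- \frac{1135}{27} + 29\right) \left(\left(90 - 50\right) - 182\right) \left(-10\right) = - \frac{352 \left(\left(90 - 50\right) - 182\right)}{27} \left(-10\right) = - \frac{352 \left(40 - 182\right)}{27} \left(-10\right) = \left(- \frac{352}{27}\right) \left(-142\right) \left(-10\right) = \frac{49984}{27} \left(-10\right) = - \frac{499840}{27}$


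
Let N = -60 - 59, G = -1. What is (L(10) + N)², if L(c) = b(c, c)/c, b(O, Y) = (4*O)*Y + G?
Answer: 625681/100 ≈ 6256.8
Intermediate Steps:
b(O, Y) = -1 + 4*O*Y (b(O, Y) = (4*O)*Y - 1 = 4*O*Y - 1 = -1 + 4*O*Y)
L(c) = (-1 + 4*c²)/c (L(c) = (-1 + 4*c*c)/c = (-1 + 4*c²)/c)
N = -119
(L(10) + N)² = ((-1/10 + 4*10) - 119)² = ((-1*⅒ + 40) - 119)² = ((-⅒ + 40) - 119)² = (399/10 - 119)² = (-791/10)² = 625681/100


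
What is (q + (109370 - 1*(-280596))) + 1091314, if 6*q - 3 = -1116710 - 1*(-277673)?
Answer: 1341441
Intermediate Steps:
q = -139839 (q = ½ + (-1116710 - 1*(-277673))/6 = ½ + (-1116710 + 277673)/6 = ½ + (⅙)*(-839037) = ½ - 279679/2 = -139839)
(q + (109370 - 1*(-280596))) + 1091314 = (-139839 + (109370 - 1*(-280596))) + 1091314 = (-139839 + (109370 + 280596)) + 1091314 = (-139839 + 389966) + 1091314 = 250127 + 1091314 = 1341441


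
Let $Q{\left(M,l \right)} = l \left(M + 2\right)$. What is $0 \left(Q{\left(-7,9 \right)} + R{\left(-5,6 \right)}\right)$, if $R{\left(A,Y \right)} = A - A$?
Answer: $0$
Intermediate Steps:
$Q{\left(M,l \right)} = l \left(2 + M\right)$
$R{\left(A,Y \right)} = 0$
$0 \left(Q{\left(-7,9 \right)} + R{\left(-5,6 \right)}\right) = 0 \left(9 \left(2 - 7\right) + 0\right) = 0 \left(9 \left(-5\right) + 0\right) = 0 \left(-45 + 0\right) = 0 \left(-45\right) = 0$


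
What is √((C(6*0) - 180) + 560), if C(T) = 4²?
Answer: 6*√11 ≈ 19.900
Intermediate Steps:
C(T) = 16
√((C(6*0) - 180) + 560) = √((16 - 180) + 560) = √(-164 + 560) = √396 = 6*√11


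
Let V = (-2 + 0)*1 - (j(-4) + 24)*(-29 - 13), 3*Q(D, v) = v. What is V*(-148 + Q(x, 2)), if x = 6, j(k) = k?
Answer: -370396/3 ≈ -1.2347e+5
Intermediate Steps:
Q(D, v) = v/3
V = 838 (V = (-2 + 0)*1 - (-4 + 24)*(-29 - 13) = -2*1 - 20*(-42) = -2 - 1*(-840) = -2 + 840 = 838)
V*(-148 + Q(x, 2)) = 838*(-148 + (⅓)*2) = 838*(-148 + ⅔) = 838*(-442/3) = -370396/3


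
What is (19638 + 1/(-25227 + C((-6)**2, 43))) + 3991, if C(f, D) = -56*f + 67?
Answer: 642141703/27176 ≈ 23629.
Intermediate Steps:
C(f, D) = 67 - 56*f
(19638 + 1/(-25227 + C((-6)**2, 43))) + 3991 = (19638 + 1/(-25227 + (67 - 56*(-6)**2))) + 3991 = (19638 + 1/(-25227 + (67 - 56*36))) + 3991 = (19638 + 1/(-25227 + (67 - 2016))) + 3991 = (19638 + 1/(-25227 - 1949)) + 3991 = (19638 + 1/(-27176)) + 3991 = (19638 - 1/27176) + 3991 = 533682287/27176 + 3991 = 642141703/27176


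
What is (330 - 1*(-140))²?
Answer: 220900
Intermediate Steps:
(330 - 1*(-140))² = (330 + 140)² = 470² = 220900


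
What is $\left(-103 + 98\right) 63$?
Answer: $-315$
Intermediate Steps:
$\left(-103 + 98\right) 63 = \left(-5\right) 63 = -315$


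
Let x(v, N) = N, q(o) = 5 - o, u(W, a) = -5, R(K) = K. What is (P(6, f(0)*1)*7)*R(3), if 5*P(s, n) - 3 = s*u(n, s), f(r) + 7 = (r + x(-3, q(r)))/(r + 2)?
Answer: -567/5 ≈ -113.40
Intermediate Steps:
f(r) = -7 + 5/(2 + r) (f(r) = -7 + (r + (5 - r))/(r + 2) = -7 + 5/(2 + r))
P(s, n) = ⅗ - s (P(s, n) = ⅗ + (s*(-5))/5 = ⅗ + (-5*s)/5 = ⅗ - s)
(P(6, f(0)*1)*7)*R(3) = ((⅗ - 1*6)*7)*3 = ((⅗ - 6)*7)*3 = -27/5*7*3 = -189/5*3 = -567/5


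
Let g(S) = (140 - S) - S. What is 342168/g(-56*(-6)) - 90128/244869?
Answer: -20958571022/32567577 ≈ -643.54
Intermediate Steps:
g(S) = 140 - 2*S
342168/g(-56*(-6)) - 90128/244869 = 342168/(140 - (-112)*(-6)) - 90128/244869 = 342168/(140 - 2*336) - 90128*1/244869 = 342168/(140 - 672) - 90128/244869 = 342168/(-532) - 90128/244869 = 342168*(-1/532) - 90128/244869 = -85542/133 - 90128/244869 = -20958571022/32567577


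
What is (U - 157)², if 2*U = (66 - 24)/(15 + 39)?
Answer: 7946761/324 ≈ 24527.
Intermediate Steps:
U = 7/18 (U = ((66 - 24)/(15 + 39))/2 = (42/54)/2 = (42*(1/54))/2 = (½)*(7/9) = 7/18 ≈ 0.38889)
(U - 157)² = (7/18 - 157)² = (-2819/18)² = 7946761/324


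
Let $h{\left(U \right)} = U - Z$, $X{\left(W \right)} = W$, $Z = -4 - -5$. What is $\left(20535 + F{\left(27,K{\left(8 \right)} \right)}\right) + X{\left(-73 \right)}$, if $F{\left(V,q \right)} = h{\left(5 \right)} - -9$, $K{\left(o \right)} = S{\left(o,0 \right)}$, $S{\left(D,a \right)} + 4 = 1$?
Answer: $20475$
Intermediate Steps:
$Z = 1$ ($Z = -4 + 5 = 1$)
$h{\left(U \right)} = -1 + U$ ($h{\left(U \right)} = U - 1 = -1 + U$)
$S{\left(D,a \right)} = -3$ ($S{\left(D,a \right)} = -4 + 1 = -3$)
$K{\left(o \right)} = -3$
$F{\left(V,q \right)} = 13$ ($F{\left(V,q \right)} = \left(-1 + 5\right) - -9 = 4 + 9 = 13$)
$\left(20535 + F{\left(27,K{\left(8 \right)} \right)}\right) + X{\left(-73 \right)} = \left(20535 + 13\right) - 73 = 20548 - 73 = 20475$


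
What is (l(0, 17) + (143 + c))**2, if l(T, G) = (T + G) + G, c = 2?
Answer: 32041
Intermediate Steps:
l(T, G) = T + 2*G (l(T, G) = (G + T) + G = T + 2*G)
(l(0, 17) + (143 + c))**2 = ((0 + 2*17) + (143 + 2))**2 = ((0 + 34) + 145)**2 = (34 + 145)**2 = 179**2 = 32041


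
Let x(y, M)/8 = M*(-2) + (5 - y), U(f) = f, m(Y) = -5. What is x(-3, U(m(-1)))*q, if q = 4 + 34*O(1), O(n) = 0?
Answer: 576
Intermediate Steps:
x(y, M) = 40 - 16*M - 8*y (x(y, M) = 8*(M*(-2) + (5 - y)) = 8*(-2*M + (5 - y)) = 8*(5 - y - 2*M) = 40 - 16*M - 8*y)
q = 4 (q = 4 + 34*0 = 4 + 0 = 4)
x(-3, U(m(-1)))*q = (40 - 16*(-5) - 8*(-3))*4 = (40 + 80 + 24)*4 = 144*4 = 576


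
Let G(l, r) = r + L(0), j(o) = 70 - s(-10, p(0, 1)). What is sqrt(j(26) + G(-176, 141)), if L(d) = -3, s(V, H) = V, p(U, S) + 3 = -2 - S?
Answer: sqrt(218) ≈ 14.765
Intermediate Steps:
p(U, S) = -5 - S (p(U, S) = -3 + (-2 - S) = -5 - S)
j(o) = 80 (j(o) = 70 - 1*(-10) = 70 + 10 = 80)
G(l, r) = -3 + r (G(l, r) = r - 3 = -3 + r)
sqrt(j(26) + G(-176, 141)) = sqrt(80 + (-3 + 141)) = sqrt(80 + 138) = sqrt(218)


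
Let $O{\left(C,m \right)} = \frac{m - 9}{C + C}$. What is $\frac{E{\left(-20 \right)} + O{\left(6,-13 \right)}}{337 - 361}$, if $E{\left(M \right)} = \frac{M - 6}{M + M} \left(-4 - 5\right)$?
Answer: $\frac{461}{1440} \approx 0.32014$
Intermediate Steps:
$O{\left(C,m \right)} = \frac{-9 + m}{2 C}$
$E{\left(M \right)} = - \frac{9 \left(-6 + M\right)}{2 M}$ ($E{\left(M \right)} = \frac{-6 + M}{2 M} \left(-9\right) = - \frac{9 \left(-6 + M\right)}{2 M}$)
$\frac{E{\left(-20 \right)} + O{\left(6,-13 \right)}}{337 - 361} = \frac{\left(- \frac{9}{2} + \frac{27}{-20}\right) + \frac{-9 - 13}{2 \cdot 6}}{337 - 361} = \frac{\left(- \frac{9}{2} + 27 \left(- \frac{1}{20}\right)\right) + \frac{1}{2} \cdot \frac{1}{6} \left(-22\right)}{-24} = \left(\left(- \frac{9}{2} - \frac{27}{20}\right) - \frac{11}{6}\right) \left(- \frac{1}{24}\right) = \left(- \frac{117}{20} - \frac{11}{6}\right) \left(- \frac{1}{24}\right) = \left(- \frac{461}{60}\right) \left(- \frac{1}{24}\right) = \frac{461}{1440}$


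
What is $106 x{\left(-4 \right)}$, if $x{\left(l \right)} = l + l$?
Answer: $-848$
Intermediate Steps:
$x{\left(l \right)} = 2 l$
$106 x{\left(-4 \right)} = 106 \cdot 2 \left(-4\right) = 106 \left(-8\right) = -848$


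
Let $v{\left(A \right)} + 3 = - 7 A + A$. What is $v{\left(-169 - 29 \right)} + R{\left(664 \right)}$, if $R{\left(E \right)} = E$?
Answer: $1849$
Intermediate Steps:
$v{\left(A \right)} = -3 - 6 A$ ($v{\left(A \right)} = -3 + \left(- 7 A + A\right) = -3 - 6 A$)
$v{\left(-169 - 29 \right)} + R{\left(664 \right)} = \left(-3 - 6 \left(-169 - 29\right)\right) + 664 = \left(-3 - -1188\right) + 664 = \left(-3 + 1188\right) + 664 = 1185 + 664 = 1849$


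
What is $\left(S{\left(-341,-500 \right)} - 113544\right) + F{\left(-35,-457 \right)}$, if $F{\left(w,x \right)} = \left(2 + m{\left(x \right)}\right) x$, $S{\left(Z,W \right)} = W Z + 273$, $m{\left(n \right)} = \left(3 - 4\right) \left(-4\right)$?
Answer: $54487$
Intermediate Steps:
$m{\left(n \right)} = 4$ ($m{\left(n \right)} = \left(-1\right) \left(-4\right) = 4$)
$S{\left(Z,W \right)} = 273 + W Z$
$F{\left(w,x \right)} = 6 x$ ($F{\left(w,x \right)} = \left(2 + 4\right) x = 6 x$)
$\left(S{\left(-341,-500 \right)} - 113544\right) + F{\left(-35,-457 \right)} = \left(\left(273 - -170500\right) - 113544\right) + 6 \left(-457\right) = \left(\left(273 + 170500\right) - 113544\right) - 2742 = \left(170773 - 113544\right) - 2742 = 57229 - 2742 = 54487$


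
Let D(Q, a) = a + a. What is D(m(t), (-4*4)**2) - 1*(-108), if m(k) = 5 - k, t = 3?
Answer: 620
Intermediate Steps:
D(Q, a) = 2*a
D(m(t), (-4*4)**2) - 1*(-108) = 2*(-4*4)**2 - 1*(-108) = 2*(-16)**2 + 108 = 2*256 + 108 = 512 + 108 = 620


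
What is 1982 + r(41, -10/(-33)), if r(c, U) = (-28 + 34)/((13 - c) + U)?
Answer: 905675/457 ≈ 1981.8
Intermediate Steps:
r(c, U) = 6/(13 + U - c)
1982 + r(41, -10/(-33)) = 1982 + 6/(13 - 10/(-33) - 1*41) = 1982 + 6/(13 - 10*(-1/33) - 41) = 1982 + 6/(13 + 10/33 - 41) = 1982 + 6/(-914/33) = 1982 + 6*(-33/914) = 1982 - 99/457 = 905675/457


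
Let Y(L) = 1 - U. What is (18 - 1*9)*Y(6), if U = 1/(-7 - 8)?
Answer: 48/5 ≈ 9.6000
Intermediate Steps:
U = -1/15 (U = 1/(-15) = -1/15 ≈ -0.066667)
Y(L) = 16/15 (Y(L) = 1 - 1*(-1/15) = 1 + 1/15 = 16/15)
(18 - 1*9)*Y(6) = (18 - 1*9)*(16/15) = (18 - 9)*(16/15) = 9*(16/15) = 48/5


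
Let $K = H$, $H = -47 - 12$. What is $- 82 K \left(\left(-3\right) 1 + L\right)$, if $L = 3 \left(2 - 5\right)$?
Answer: $-58056$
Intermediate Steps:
$L = -9$ ($L = 3 \left(-3\right) = -9$)
$H = -59$
$K = -59$
$- 82 K \left(\left(-3\right) 1 + L\right) = \left(-82\right) \left(-59\right) \left(\left(-3\right) 1 - 9\right) = 4838 \left(-3 - 9\right) = 4838 \left(-12\right) = -58056$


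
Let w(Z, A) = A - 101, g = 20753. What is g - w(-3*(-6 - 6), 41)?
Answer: 20813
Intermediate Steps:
w(Z, A) = -101 + A
g - w(-3*(-6 - 6), 41) = 20753 - (-101 + 41) = 20753 - 1*(-60) = 20753 + 60 = 20813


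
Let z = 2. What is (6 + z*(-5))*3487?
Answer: -13948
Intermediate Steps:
(6 + z*(-5))*3487 = (6 + 2*(-5))*3487 = (6 - 10)*3487 = -4*3487 = -13948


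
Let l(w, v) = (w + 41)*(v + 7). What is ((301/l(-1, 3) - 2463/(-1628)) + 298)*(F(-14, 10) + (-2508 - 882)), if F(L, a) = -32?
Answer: -83639167177/81400 ≈ -1.0275e+6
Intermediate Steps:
l(w, v) = (7 + v)*(41 + w) (l(w, v) = (41 + w)*(7 + v) = (7 + v)*(41 + w))
((301/l(-1, 3) - 2463/(-1628)) + 298)*(F(-14, 10) + (-2508 - 882)) = ((301/(287 + 7*(-1) + 41*3 + 3*(-1)) - 2463/(-1628)) + 298)*(-32 + (-2508 - 882)) = ((301/(287 - 7 + 123 - 3) - 2463*(-1/1628)) + 298)*(-32 - 3390) = ((301/400 + 2463/1628) + 298)*(-3422) = (368807/162800 + 298)*(-3422) = (48883207/162800)*(-3422) = -83639167177/81400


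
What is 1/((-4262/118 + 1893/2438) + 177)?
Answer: 143842/20376343 ≈ 0.0070593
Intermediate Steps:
1/((-4262/118 + 1893/2438) + 177) = 1/((-4262*1/118 + 1893*(1/2438)) + 177) = 1/((-2131/59 + 1893/2438) + 177) = 1/(-5083691/143842 + 177) = 1/(20376343/143842) = 143842/20376343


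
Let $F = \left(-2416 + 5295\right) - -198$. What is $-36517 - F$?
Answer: $-39594$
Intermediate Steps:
$F = 3077$ ($F = 2879 + 198 = 3077$)
$-36517 - F = -36517 - 3077 = -39594$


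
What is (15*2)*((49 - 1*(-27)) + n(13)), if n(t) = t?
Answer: 2670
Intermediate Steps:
(15*2)*((49 - 1*(-27)) + n(13)) = (15*2)*((49 - 1*(-27)) + 13) = 30*((49 + 27) + 13) = 30*(76 + 13) = 30*89 = 2670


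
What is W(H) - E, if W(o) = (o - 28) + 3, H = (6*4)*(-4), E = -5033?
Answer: 4912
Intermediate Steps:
H = -96 (H = 24*(-4) = -96)
W(o) = -25 + o (W(o) = (-28 + o) + 3 = -25 + o)
W(H) - E = (-25 - 96) - 1*(-5033) = -121 + 5033 = 4912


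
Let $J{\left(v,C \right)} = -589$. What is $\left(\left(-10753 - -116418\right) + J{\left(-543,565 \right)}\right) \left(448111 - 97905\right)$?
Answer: $36798245656$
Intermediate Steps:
$\left(\left(-10753 - -116418\right) + J{\left(-543,565 \right)}\right) \left(448111 - 97905\right) = \left(\left(-10753 - -116418\right) - 589\right) \left(448111 - 97905\right) = \left(\left(-10753 + 116418\right) - 589\right) 350206 = \left(105665 - 589\right) 350206 = 105076 \cdot 350206 = 36798245656$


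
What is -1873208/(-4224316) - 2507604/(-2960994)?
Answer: 672477889484/521173930421 ≈ 1.2903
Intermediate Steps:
-1873208/(-4224316) - 2507604/(-2960994) = -1873208*(-1/4224316) - 2507604*(-1/2960994) = 468302/1056079 + 417934/493499 = 672477889484/521173930421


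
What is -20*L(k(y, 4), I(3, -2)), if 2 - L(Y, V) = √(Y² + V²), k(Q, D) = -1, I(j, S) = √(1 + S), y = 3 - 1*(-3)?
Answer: -40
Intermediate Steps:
y = 6 (y = 3 + 3 = 6)
L(Y, V) = 2 - √(V² + Y²) (L(Y, V) = 2 - √(Y² + V²) = 2 - √(V² + Y²))
-20*L(k(y, 4), I(3, -2)) = -20*(2 - √((√(1 - 2))² + (-1)²)) = -20*(2 - √((√(-1))² + 1)) = -20*(2 - √(I² + 1)) = -20*(2 - √(-1 + 1)) = -20*(2 - √0) = -20*(2 - 1*0) = -20*(2 + 0) = -20*2 = -40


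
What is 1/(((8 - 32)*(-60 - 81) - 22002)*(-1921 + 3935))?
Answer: -1/37496652 ≈ -2.6669e-8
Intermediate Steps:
1/(((8 - 32)*(-60 - 81) - 22002)*(-1921 + 3935)) = 1/((-24*(-141) - 22002)*2014) = 1/((3384 - 22002)*2014) = 1/(-18618*2014) = 1/(-37496652) = -1/37496652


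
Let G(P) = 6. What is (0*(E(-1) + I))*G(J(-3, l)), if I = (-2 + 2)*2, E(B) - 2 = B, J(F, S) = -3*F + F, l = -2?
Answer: 0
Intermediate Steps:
J(F, S) = -2*F
E(B) = 2 + B
I = 0 (I = 0*2 = 0)
(0*(E(-1) + I))*G(J(-3, l)) = (0*((2 - 1) + 0))*6 = (0*(1 + 0))*6 = (0*1)*6 = 0*6 = 0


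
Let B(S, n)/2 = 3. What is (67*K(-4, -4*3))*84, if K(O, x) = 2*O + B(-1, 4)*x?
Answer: -450240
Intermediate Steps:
B(S, n) = 6 (B(S, n) = 2*3 = 6)
K(O, x) = 2*O + 6*x
(67*K(-4, -4*3))*84 = (67*(2*(-4) + 6*(-4*3)))*84 = (67*(-8 + 6*(-12)))*84 = (67*(-8 - 72))*84 = (67*(-80))*84 = -5360*84 = -450240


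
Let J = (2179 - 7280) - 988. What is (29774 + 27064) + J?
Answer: 50749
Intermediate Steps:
J = -6089 (J = -5101 - 988 = -6089)
(29774 + 27064) + J = (29774 + 27064) - 6089 = 56838 - 6089 = 50749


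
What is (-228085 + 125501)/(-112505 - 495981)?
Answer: 51292/304243 ≈ 0.16859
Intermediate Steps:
(-228085 + 125501)/(-112505 - 495981) = -102584/(-608486) = -102584*(-1/608486) = 51292/304243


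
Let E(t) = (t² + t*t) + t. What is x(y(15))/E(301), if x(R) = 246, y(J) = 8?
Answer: 82/60501 ≈ 0.0013554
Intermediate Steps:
E(t) = t + 2*t² (E(t) = (t² + t²) + t = 2*t² + t = t + 2*t²)
x(y(15))/E(301) = 246/((301*(1 + 2*301))) = 246/((301*(1 + 602))) = 246/((301*603)) = 246/181503 = 246*(1/181503) = 82/60501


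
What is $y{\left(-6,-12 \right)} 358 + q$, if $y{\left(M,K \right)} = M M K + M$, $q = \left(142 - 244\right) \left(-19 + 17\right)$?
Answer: $-156600$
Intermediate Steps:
$q = 204$ ($q = \left(-102\right) \left(-2\right) = 204$)
$y{\left(M,K \right)} = M + K M^{2}$ ($y{\left(M,K \right)} = M^{2} K + M = K M^{2} + M = M + K M^{2}$)
$y{\left(-6,-12 \right)} 358 + q = - 6 \left(1 - -72\right) 358 + 204 = - 6 \left(1 + 72\right) 358 + 204 = \left(-6\right) 73 \cdot 358 + 204 = \left(-438\right) 358 + 204 = -156804 + 204 = -156600$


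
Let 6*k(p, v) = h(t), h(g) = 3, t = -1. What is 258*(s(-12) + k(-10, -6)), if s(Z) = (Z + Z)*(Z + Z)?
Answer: 148737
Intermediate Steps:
k(p, v) = ½ (k(p, v) = (⅙)*3 = ½)
s(Z) = 4*Z² (s(Z) = (2*Z)*(2*Z) = 4*Z²)
258*(s(-12) + k(-10, -6)) = 258*(4*(-12)² + ½) = 258*(4*144 + ½) = 258*(576 + ½) = 258*(1153/2) = 148737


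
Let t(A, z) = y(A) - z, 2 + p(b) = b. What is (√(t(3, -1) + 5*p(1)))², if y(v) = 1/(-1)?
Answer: -5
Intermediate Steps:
y(v) = -1
p(b) = -2 + b
t(A, z) = -1 - z
(√(t(3, -1) + 5*p(1)))² = (√((-1 - 1*(-1)) + 5*(-2 + 1)))² = (√((-1 + 1) + 5*(-1)))² = (√(0 - 5))² = (√(-5))² = (I*√5)² = -5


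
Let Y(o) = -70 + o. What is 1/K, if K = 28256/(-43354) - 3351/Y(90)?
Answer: -433540/72922187 ≈ -0.0059452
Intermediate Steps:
K = -72922187/433540 (K = 28256/(-43354) - 3351/(-70 + 90) = 28256*(-1/43354) - 3351/20 = -14128/21677 - 3351*1/20 = -14128/21677 - 3351/20 = -72922187/433540 ≈ -168.20)
1/K = 1/(-72922187/433540) = -433540/72922187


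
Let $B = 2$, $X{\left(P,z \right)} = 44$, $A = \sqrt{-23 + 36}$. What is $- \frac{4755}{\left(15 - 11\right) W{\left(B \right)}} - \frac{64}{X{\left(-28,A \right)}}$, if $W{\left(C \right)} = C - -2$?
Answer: $- \frac{52561}{176} \approx -298.64$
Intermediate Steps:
$A = \sqrt{13} \approx 3.6056$
$W{\left(C \right)} = 2 + C$ ($W{\left(C \right)} = C + 2 = 2 + C$)
$- \frac{4755}{\left(15 - 11\right) W{\left(B \right)}} - \frac{64}{X{\left(-28,A \right)}} = - \frac{4755}{\left(15 - 11\right) \left(2 + 2\right)} - \frac{64}{44} = - \frac{4755}{4 \cdot 4} - \frac{16}{11} = - \frac{4755}{16} - \frac{16}{11} = - \frac{52561}{176}$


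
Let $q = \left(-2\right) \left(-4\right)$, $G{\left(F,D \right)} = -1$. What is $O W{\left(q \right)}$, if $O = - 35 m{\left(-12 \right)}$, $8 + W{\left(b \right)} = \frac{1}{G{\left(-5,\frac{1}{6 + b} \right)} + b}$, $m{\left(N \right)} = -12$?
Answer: $-3300$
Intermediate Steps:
$q = 8$
$W{\left(b \right)} = -8 + \frac{1}{-1 + b}$
$O = 420$ ($O = \left(-35\right) \left(-12\right) = 420$)
$O W{\left(q \right)} = 420 \frac{9 - 64}{-1 + 8} = 420 \frac{9 - 64}{7} = 420 \cdot \frac{1}{7} \left(-55\right) = 420 \left(- \frac{55}{7}\right) = -3300$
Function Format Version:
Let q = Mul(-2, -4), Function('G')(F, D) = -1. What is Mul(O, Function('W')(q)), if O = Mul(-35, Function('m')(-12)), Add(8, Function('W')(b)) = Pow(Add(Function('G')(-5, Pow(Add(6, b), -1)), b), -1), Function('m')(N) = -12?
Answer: -3300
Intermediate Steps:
q = 8
Function('W')(b) = Add(-8, Pow(Add(-1, b), -1))
O = 420 (O = Mul(-35, -12) = 420)
Mul(O, Function('W')(q)) = Mul(420, Mul(Pow(Add(-1, 8), -1), Add(9, Mul(-8, 8)))) = Mul(420, Mul(Pow(7, -1), Add(9, -64))) = Mul(420, Mul(Rational(1, 7), -55)) = Mul(420, Rational(-55, 7)) = -3300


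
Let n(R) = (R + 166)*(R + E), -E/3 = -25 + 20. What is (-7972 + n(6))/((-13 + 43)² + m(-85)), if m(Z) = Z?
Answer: -872/163 ≈ -5.3497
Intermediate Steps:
E = 15 (E = -3*(-25 + 20) = -3*(-5) = 15)
n(R) = (15 + R)*(166 + R) (n(R) = (R + 166)*(R + 15) = (166 + R)*(15 + R) = (15 + R)*(166 + R))
(-7972 + n(6))/((-13 + 43)² + m(-85)) = (-7972 + (2490 + 6² + 181*6))/((-13 + 43)² - 85) = (-7972 + (2490 + 36 + 1086))/(30² - 85) = (-7972 + 3612)/(900 - 85) = -4360/815 = -4360*1/815 = -872/163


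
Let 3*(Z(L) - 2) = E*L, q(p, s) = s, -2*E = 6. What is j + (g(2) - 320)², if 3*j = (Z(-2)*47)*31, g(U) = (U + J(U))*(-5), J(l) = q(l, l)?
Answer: 352628/3 ≈ 1.1754e+5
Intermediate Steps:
E = -3 (E = -½*6 = -3)
J(l) = l
Z(L) = 2 - L (Z(L) = 2 + (-3*L)/3 = 2 - L)
g(U) = -10*U (g(U) = (U + U)*(-5) = (2*U)*(-5) = -10*U)
j = 5828/3 (j = (((2 - 1*(-2))*47)*31)/3 = (((2 + 2)*47)*31)/3 = ((4*47)*31)/3 = (188*31)/3 = (⅓)*5828 = 5828/3 ≈ 1942.7)
j + (g(2) - 320)² = 5828/3 + (-10*2 - 320)² = 5828/3 + (-20 - 320)² = 5828/3 + (-340)² = 5828/3 + 115600 = 352628/3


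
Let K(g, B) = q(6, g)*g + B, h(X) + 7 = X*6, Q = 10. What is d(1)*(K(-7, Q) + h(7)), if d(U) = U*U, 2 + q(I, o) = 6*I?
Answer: -193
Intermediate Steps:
q(I, o) = -2 + 6*I
h(X) = -7 + 6*X (h(X) = -7 + X*6 = -7 + 6*X)
K(g, B) = B + 34*g (K(g, B) = (-2 + 6*6)*g + B = (-2 + 36)*g + B = 34*g + B = B + 34*g)
d(U) = U²
d(1)*(K(-7, Q) + h(7)) = 1²*((10 + 34*(-7)) + (-7 + 6*7)) = 1*((10 - 238) + (-7 + 42)) = 1*(-228 + 35) = 1*(-193) = -193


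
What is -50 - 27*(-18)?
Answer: 436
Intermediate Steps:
-50 - 27*(-18) = -50 + 486 = 436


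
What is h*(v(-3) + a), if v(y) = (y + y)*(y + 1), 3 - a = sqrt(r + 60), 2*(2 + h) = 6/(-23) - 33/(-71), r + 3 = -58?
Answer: -92985/3266 + 6199*I/3266 ≈ -28.471 + 1.898*I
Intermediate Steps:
r = -61 (r = -3 - 58 = -61)
h = -6199/3266 (h = -2 + (6/(-23) - 33/(-71))/2 = -2 + (6*(-1/23) - 33*(-1/71))/2 = -2 + (-6/23 + 33/71)/2 = -2 + (1/2)*(333/1633) = -2 + 333/3266 = -6199/3266 ≈ -1.8980)
a = 3 - I (a = 3 - sqrt(-61 + 60) = 3 - sqrt(-1) = 3 - I ≈ 3.0 - 1.0*I)
v(y) = 2*y*(1 + y) (v(y) = (2*y)*(1 + y) = 2*y*(1 + y))
h*(v(-3) + a) = -6199*(2*(-3)*(1 - 3) + (3 - I))/3266 = -6199*(2*(-3)*(-2) + (3 - I))/3266 = -6199*(12 + (3 - I))/3266 = -6199*(15 - I)/3266 = -92985/3266 + 6199*I/3266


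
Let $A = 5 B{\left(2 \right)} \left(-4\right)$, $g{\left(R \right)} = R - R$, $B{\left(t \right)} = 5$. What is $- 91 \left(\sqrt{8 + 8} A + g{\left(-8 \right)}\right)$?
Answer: $36400$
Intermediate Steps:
$g{\left(R \right)} = 0$
$A = -100$ ($A = 5 \cdot 5 \left(-4\right) = 25 \left(-4\right) = -100$)
$- 91 \left(\sqrt{8 + 8} A + g{\left(-8 \right)}\right) = - 91 \left(\sqrt{8 + 8} \left(-100\right) + 0\right) = - 91 \left(\sqrt{16} \left(-100\right) + 0\right) = - 91 \left(4 \left(-100\right) + 0\right) = - 91 \left(-400 + 0\right) = \left(-91\right) \left(-400\right) = 36400$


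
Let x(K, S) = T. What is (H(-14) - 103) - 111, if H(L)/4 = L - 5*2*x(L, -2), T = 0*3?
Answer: -270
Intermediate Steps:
T = 0
x(K, S) = 0
H(L) = 4*L (H(L) = 4*(L - 5*2*0) = 4*(L - 10*0) = 4*(L - 1*0) = 4*(L + 0) = 4*L)
(H(-14) - 103) - 111 = (4*(-14) - 103) - 111 = (-56 - 103) - 111 = -159 - 111 = -270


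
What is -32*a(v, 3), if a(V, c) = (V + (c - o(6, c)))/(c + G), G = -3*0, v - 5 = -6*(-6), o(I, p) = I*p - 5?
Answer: -992/3 ≈ -330.67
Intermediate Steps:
o(I, p) = -5 + I*p
v = 41 (v = 5 - 6*(-6) = 5 + 36 = 41)
G = 0
a(V, c) = (5 + V - 5*c)/c (a(V, c) = (V + (c - (-5 + 6*c)))/(c + 0) = (V + (c + (5 - 6*c)))/c = (V + (5 - 5*c))/c = (5 + V - 5*c)/c)
-32*a(v, 3) = -32*(5 + 41 - 5*3)/3 = -32*(5 + 41 - 15)/3 = -32*31/3 = -992/3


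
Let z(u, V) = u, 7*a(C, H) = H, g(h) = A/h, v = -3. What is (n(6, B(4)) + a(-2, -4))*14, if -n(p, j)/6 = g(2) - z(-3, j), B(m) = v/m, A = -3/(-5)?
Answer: -1426/5 ≈ -285.20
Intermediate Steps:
A = 3/5 (A = -3*(-1/5) = 3/5 ≈ 0.60000)
g(h) = 3/(5*h)
a(C, H) = H/7
B(m) = -3/m
n(p, j) = -99/5 (n(p, j) = -6*((3/5)/2 - 1*(-3)) = -6*((3/5)*(1/2) + 3) = -6*(3/10 + 3) = -6*33/10 = -99/5)
(n(6, B(4)) + a(-2, -4))*14 = (-99/5 + (1/7)*(-4))*14 = (-99/5 - 4/7)*14 = -713/35*14 = -1426/5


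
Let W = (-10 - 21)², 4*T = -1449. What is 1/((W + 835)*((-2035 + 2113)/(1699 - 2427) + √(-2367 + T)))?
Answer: -7/320247903 - 98*I*√1213/320247903 ≈ -2.1858e-8 - 1.0658e-5*I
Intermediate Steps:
T = -1449/4 (T = (¼)*(-1449) = -1449/4 ≈ -362.25)
W = 961 (W = (-31)² = 961)
1/((W + 835)*((-2035 + 2113)/(1699 - 2427) + √(-2367 + T))) = 1/((961 + 835)*((-2035 + 2113)/(1699 - 2427) + √(-2367 - 1449/4))) = 1/(1796*(78/(-728) + √(-10917/4))) = 1/(1796*(78*(-1/728) + 3*I*√1213/2)) = 1/(1796*(-3/28 + 3*I*√1213/2)) = 1/(-1347/7 + 2694*I*√1213)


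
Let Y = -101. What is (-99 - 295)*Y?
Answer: 39794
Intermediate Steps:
(-99 - 295)*Y = (-99 - 295)*(-101) = -394*(-101) = 39794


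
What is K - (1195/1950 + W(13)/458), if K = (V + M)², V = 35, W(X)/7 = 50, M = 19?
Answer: 260304979/89310 ≈ 2914.6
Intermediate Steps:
W(X) = 350 (W(X) = 7*50 = 350)
K = 2916 (K = (35 + 19)² = 54² = 2916)
K - (1195/1950 + W(13)/458) = 2916 - (1195/1950 + 350/458) = 2916 - (1195*(1/1950) + 350*(1/458)) = 2916 - (239/390 + 175/229) = 2916 - 1*122981/89310 = 2916 - 122981/89310 = 260304979/89310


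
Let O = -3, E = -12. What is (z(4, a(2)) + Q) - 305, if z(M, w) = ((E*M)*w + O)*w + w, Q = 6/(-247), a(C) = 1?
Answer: -87691/247 ≈ -355.02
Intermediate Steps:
Q = -6/247 (Q = 6*(-1/247) = -6/247 ≈ -0.024291)
z(M, w) = w + w*(-3 - 12*M*w) (z(M, w) = ((-12*M)*w - 3)*w + w = (-12*M*w - 3)*w + w = (-3 - 12*M*w)*w + w = w*(-3 - 12*M*w) + w = w + w*(-3 - 12*M*w))
(z(4, a(2)) + Q) - 305 = (-2*1*(1 + 6*4*1) - 6/247) - 305 = (-2*1*(1 + 24) - 6/247) - 305 = (-2*1*25 - 6/247) - 305 = (-50 - 6/247) - 305 = -12356/247 - 305 = -87691/247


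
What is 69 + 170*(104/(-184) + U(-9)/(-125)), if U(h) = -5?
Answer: -2333/115 ≈ -20.287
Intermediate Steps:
69 + 170*(104/(-184) + U(-9)/(-125)) = 69 + 170*(104/(-184) - 5/(-125)) = 69 + 170*(104*(-1/184) - 5*(-1/125)) = 69 + 170*(-13/23 + 1/25) = 69 + 170*(-302/575) = 69 - 10268/115 = -2333/115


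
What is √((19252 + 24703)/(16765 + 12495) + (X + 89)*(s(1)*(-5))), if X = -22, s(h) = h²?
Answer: I*√2855233227/2926 ≈ 18.262*I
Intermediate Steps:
√((19252 + 24703)/(16765 + 12495) + (X + 89)*(s(1)*(-5))) = √((19252 + 24703)/(16765 + 12495) + (-22 + 89)*(1²*(-5))) = √(43955/29260 + 67*(1*(-5))) = √(43955*(1/29260) + 67*(-5)) = √(8791/5852 - 335) = √(-1951629/5852) = I*√2855233227/2926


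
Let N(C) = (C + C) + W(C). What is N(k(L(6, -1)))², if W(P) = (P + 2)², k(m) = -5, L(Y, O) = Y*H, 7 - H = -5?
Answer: 1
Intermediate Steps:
H = 12 (H = 7 - 1*(-5) = 7 + 5 = 12)
L(Y, O) = 12*Y (L(Y, O) = Y*12 = 12*Y)
W(P) = (2 + P)²
N(C) = (2 + C)² + 2*C (N(C) = (C + C) + (2 + C)² = 2*C + (2 + C)² = (2 + C)² + 2*C)
N(k(L(6, -1)))² = ((2 - 5)² + 2*(-5))² = ((-3)² - 10)² = (9 - 10)² = (-1)² = 1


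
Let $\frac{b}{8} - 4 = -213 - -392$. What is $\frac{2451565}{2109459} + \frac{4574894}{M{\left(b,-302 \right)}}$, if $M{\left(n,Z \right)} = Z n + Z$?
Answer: $- \frac{4282952709698}{466643972685} \approx -9.1782$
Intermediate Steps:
$b = 1464$ ($b = 32 + 8 \left(-213 - -392\right) = 32 + 8 \left(-213 + 392\right) = 32 + 8 \cdot 179 = 32 + 1432 = 1464$)
$M{\left(n,Z \right)} = Z + Z n$
$\frac{2451565}{2109459} + \frac{4574894}{M{\left(b,-302 \right)}} = \frac{2451565}{2109459} + \frac{4574894}{\left(-302\right) \left(1 + 1464\right)} = 2451565 \cdot \frac{1}{2109459} + \frac{4574894}{\left(-302\right) 1465} = \frac{2451565}{2109459} + \frac{4574894}{-442430} = \frac{2451565}{2109459} + 4574894 \left(- \frac{1}{442430}\right) = \frac{2451565}{2109459} - \frac{2287447}{221215} = - \frac{4282952709698}{466643972685}$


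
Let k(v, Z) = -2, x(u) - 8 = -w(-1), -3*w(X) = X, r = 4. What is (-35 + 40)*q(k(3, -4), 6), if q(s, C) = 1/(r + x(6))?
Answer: 3/7 ≈ 0.42857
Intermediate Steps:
w(X) = -X/3
x(u) = 23/3 (x(u) = 8 - (-1)*(-1)/3 = 8 - 1*1/3 = 8 - 1/3 = 23/3)
q(s, C) = 3/35 (q(s, C) = 1/(4 + 23/3) = 1/(35/3) = 3/35)
(-35 + 40)*q(k(3, -4), 6) = (-35 + 40)*(3/35) = 5*(3/35) = 3/7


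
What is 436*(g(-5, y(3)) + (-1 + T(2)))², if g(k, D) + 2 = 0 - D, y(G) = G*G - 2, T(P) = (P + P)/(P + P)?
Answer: 35316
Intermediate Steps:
T(P) = 1 (T(P) = (2*P)/((2*P)) = (2*P)*(1/(2*P)) = 1)
y(G) = -2 + G² (y(G) = G² - 2 = -2 + G²)
g(k, D) = -2 - D (g(k, D) = -2 + (0 - D) = -2 - D)
436*(g(-5, y(3)) + (-1 + T(2)))² = 436*((-2 - (-2 + 3²)) + (-1 + 1))² = 436*((-2 - (-2 + 9)) + 0)² = 436*((-2 - 1*7) + 0)² = 436*((-2 - 7) + 0)² = 436*(-9 + 0)² = 436*(-9)² = 436*81 = 35316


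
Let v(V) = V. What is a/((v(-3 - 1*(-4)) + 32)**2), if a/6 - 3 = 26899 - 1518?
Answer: 50768/363 ≈ 139.86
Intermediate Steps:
a = 152304 (a = 18 + 6*(26899 - 1518) = 18 + 6*25381 = 18 + 152286 = 152304)
a/((v(-3 - 1*(-4)) + 32)**2) = 152304/(((-3 - 1*(-4)) + 32)**2) = 152304/(((-3 + 4) + 32)**2) = 152304/((1 + 32)**2) = 152304/(33**2) = 152304/1089 = 152304*(1/1089) = 50768/363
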